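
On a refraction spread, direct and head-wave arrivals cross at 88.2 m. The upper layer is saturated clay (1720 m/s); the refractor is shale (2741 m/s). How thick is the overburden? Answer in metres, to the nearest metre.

x_cross = 2h·√((V₂+V₁)/(V₂−V₁)) → h = x_cross / (2·√((V₂+V₁)/(V₂−V₁))).
√((V₂+V₁)/(V₂−V₁)) = √((2741+1720)/(2741−1720)) = 2.0903.
h = 88.2 / (2·2.0903) = 21.10 m.

21 m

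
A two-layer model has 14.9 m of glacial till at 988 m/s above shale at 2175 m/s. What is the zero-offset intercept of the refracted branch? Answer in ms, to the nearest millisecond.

27 ms

tᵢ = 2h·√(V₂²−V₁²)/(V₁V₂).
√(V₂²−V₁²) = √(2175²−988²) = 1937.6 m/s.
tᵢ = 2·14.9·1937.6/(988·2175) = 0.02687 s.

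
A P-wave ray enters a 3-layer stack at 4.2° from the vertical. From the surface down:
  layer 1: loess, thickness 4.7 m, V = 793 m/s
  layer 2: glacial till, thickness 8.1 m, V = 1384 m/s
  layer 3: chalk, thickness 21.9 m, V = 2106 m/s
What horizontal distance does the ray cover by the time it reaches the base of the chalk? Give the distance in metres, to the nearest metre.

6 m

Ray parameter p = sin 4.2° / 793 m/s = 9.2356e-05 s/m.
Layer 1: θ = 4.20°; offset = 4.7·tan 4.20° = 0.345 m.
Layer 2: sin θ = p·1384 = 0.1278 → θ = 7.34°; offset = 8.1·tan 7.34° = 1.044 m.
Layer 3: sin θ = p·2106 = 0.1945 → θ = 11.22°; offset = 21.9·tan 11.22° = 4.343 m.
Summing the layer offsets gives 5.732 m.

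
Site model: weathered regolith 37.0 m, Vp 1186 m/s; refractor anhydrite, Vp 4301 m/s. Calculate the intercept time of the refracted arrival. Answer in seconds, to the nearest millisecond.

0.060 s

θ_c = arcsin(V₁/V₂) = arcsin(1186/4301) = 16.01°; cos θ_c = 0.9612.
tᵢ = 2h·cos θ_c / V₁ = 2·37.0·0.9612 / 1186 = 0.05998 s.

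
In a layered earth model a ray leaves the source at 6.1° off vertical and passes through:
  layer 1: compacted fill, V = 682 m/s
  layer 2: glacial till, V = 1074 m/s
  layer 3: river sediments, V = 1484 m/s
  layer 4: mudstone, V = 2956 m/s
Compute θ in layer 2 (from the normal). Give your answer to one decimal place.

Ray parameter p = sin 6.1° / 682 = 1.5581e-04 s/m.
sin θ_2 = p·V_2 = 1.5581e-04 × 1074 = 0.1673.
θ_2 = 9.63° from the vertical.

9.6°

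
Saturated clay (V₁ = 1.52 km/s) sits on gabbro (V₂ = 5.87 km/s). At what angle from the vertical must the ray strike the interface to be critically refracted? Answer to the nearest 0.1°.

At critical incidence the refracted ray runs along the interface (θ₂ = 90°), so sin θ_c = V₁/V₂.
θ_c = arcsin(1.52/5.87) = arcsin 0.2589 = 15.01°.

15.0°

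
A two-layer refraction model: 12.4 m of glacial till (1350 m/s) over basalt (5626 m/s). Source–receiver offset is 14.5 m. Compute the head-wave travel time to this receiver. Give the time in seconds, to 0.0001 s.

0.0204 s

θ_c = arcsin(V₁/V₂) = arcsin(1350/5626) = 13.88°, cos θ_c = 0.9708.
Intercept time tᵢ = 2h cos θ_c / V₁ = 2·12.4·0.9708/1350 = 0.01783 s.
t = x/V₂ + tᵢ = 14.5/5626 + 0.01783 = 0.02041 s.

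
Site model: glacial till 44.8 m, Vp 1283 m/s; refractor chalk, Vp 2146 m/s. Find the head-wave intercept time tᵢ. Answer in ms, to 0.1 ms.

56.0 ms

tᵢ = 2h·√(V₂²−V₁²)/(V₁V₂).
√(V₂²−V₁²) = √(2146²−1283²) = 1720.2 m/s.
tᵢ = 2·44.8·1720.2/(1283·2146) = 0.05598 s.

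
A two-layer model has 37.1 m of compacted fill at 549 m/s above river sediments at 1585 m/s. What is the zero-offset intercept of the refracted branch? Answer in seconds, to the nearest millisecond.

0.127 s

θ_c = arcsin(V₁/V₂) = arcsin(549/1585) = 20.27°; cos θ_c = 0.9381.
tᵢ = 2h·cos θ_c / V₁ = 2·37.1·0.9381 / 549 = 0.12679 s.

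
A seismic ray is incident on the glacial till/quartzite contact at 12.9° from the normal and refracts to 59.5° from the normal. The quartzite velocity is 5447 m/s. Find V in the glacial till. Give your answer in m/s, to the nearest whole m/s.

1411 m/s

Snell's law: sin 12.9°/V₁ = sin 59.5°/V₂.
V₁ = V₂·sin 12.9°/sin 59.5° = 5447 × 0.2591 = 1411.33 m/s.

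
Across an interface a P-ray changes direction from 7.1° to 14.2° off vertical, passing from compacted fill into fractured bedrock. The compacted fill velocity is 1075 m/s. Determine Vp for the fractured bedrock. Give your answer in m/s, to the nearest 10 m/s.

2130 m/s

Snell's law: sin 7.1°/V₁ = sin 14.2°/V₂.
V₂ = V₁·sin 14.2°/sin 7.1° = 1075 × 1.9847 = 2133.51 m/s.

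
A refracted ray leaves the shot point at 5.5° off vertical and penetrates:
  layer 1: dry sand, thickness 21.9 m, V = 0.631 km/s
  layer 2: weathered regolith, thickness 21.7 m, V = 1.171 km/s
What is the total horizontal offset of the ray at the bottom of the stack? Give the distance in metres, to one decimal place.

Apply Snell's law at each interface; in layer i the horizontal offset is hᵢ·tan θᵢ.
Layer 1: θ = 5.50°; offset = 21.9·tan 5.50° = 2.109 m.
Layer 2: sin θ = 1.171·sin 5.5°/0.631 = 0.1779, θ = 10.25°; offset = 21.7·tan 10.25° = 3.922 m.
Total horizontal offset = 6.031 m.

6.0 m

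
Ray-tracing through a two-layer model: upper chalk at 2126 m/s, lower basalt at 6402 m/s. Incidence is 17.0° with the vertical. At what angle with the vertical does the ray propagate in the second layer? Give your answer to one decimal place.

61.7°

Snell's law: sin θ₂ = (V₂/V₁)·sin θ₁ = (6402/2126)·sin 17.0° = 0.8804.
θ₂ = sin⁻¹(0.8804) = 61.69° (from vertical).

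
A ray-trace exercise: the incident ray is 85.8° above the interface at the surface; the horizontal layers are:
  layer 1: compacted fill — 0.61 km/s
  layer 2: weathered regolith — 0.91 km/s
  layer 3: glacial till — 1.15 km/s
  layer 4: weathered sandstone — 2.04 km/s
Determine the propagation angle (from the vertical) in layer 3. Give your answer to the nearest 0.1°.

7.9°

From the normal: θ₁ = 90° − 85.8° = 4.2°.
Snell's law across each interface conserves sin θ / V, so sin θ_3 = V_3·sin θ₁/V₁.
sin θ_3 = 1.15 × sin 4.2° / 0.61 = 0.1381.
θ_3 = arcsin 0.1381 = 7.94°.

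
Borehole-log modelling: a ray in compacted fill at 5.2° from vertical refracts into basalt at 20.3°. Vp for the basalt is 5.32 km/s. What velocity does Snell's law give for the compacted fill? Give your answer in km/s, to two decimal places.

1.39 km/s

sin 5.2° = 0.0906; sin 20.3° = 0.3469.
V₁ = V₂·(sin θ₁/sin θ₂) = 5.32·(0.0906/0.3469) = 1.39 km/s.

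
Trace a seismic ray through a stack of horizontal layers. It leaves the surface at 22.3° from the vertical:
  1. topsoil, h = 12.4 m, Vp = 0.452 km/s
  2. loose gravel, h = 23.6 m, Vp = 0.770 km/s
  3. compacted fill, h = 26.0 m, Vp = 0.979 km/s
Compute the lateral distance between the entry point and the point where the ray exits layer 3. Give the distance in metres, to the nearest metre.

63 m

Apply Snell's law at each interface; in layer i the horizontal offset is hᵢ·tan θᵢ.
Layer 1: θ = 22.30°; offset = 12.4·tan 22.30° = 5.086 m.
Layer 2: sin θ = 0.770·sin 22.3°/0.452 = 0.6464, θ = 40.27°; offset = 23.6·tan 40.27° = 19.995 m.
Layer 3: sin θ = 0.979·sin 22.3°/0.452 = 0.8219, θ = 55.27°; offset = 26.0·tan 55.27° = 37.511 m.
Σ offsets = 62.591 m.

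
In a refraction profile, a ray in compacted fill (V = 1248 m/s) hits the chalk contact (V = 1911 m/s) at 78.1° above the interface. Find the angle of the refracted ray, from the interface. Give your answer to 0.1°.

Angle from the normal: 90° − 78.1° = 11.9°.
sin θ₁/V₁ = sin θ₂/V₂ ⇒ sin θ₂ = 1911·sin 11.9°/1248 = 1911·0.2062/1248 = 0.3158.
θ₂ = arcsin 0.3158 = 18.41° from the normal.
From the interface: 90° − 18.41° = 71.59°.

71.6°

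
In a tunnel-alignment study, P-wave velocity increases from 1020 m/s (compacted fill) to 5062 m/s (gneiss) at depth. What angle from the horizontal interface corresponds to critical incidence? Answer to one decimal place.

78.4°

Critical incidence: sin θ_c = V₁/V₂ = 1020/5062 = 0.2015.
θ_c = arcsin 0.2015 = 11.62°.
Measured from the interface: 90° − 11.62° = 78.38°.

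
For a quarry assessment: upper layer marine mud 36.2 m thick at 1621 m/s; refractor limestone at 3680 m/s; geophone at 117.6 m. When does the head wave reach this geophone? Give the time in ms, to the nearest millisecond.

t = x/V₂ + 2h·√(V₂²−V₁²)/(V₁V₂).
√(V₂²−V₁²) = √(3680²−1621²) = 3303.7 m/s; delay term = 2·36.2·3303.7/(1621·3680) = 0.04010 s.
t = 117.6/3680 + 0.04010 = 0.07205 s.

72 ms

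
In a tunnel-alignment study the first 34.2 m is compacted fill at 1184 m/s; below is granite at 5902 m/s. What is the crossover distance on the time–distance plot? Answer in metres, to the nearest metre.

θ_c = arcsin(1184/5902) = 11.57°, so cos θ_c = 0.9797 and tᵢ = 2h cos θ_c/V₁ = 0.0566 s.
At crossover x/V₁ = x/V₂ + tᵢ ⇒ x = tᵢ/(1/V₁ − 1/V₂) = 0.05660/(8.4459e-04 − 1.6943e-04) = 83.83 m.

84 m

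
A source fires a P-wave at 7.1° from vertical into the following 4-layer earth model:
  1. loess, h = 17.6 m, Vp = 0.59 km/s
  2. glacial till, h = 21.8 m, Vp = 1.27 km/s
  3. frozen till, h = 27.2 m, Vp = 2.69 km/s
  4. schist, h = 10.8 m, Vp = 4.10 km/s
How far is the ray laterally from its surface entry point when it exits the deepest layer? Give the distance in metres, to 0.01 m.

p = sin θ₁/V₁ = sin 7.1°/0.59 = 2.0949e-01 s/km is conserved through the stack.
Layer 1: θ = 7.10°; offset = 17.6·tan 7.10° = 2.1922 m.
Layer 2: sin θ = p·1.27 = 0.2661 → θ = 15.43°; offset = 21.8·tan 15.43° = 6.0169 m.
Layer 3: sin θ = p·2.69 = 0.5635 → θ = 34.30°; offset = 27.2·tan 34.30° = 18.5552 m.
Layer 4: sin θ = p·4.10 = 0.8589 → θ = 59.20°; offset = 10.8·tan 59.20° = 18.1144 m.
Total horizontal offset = 44.8787 m.

44.88 m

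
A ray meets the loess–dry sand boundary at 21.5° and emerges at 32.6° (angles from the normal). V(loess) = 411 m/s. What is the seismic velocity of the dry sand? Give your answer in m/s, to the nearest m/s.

604 m/s

sin 21.5° = 0.3665; sin 32.6° = 0.5388.
V₂ = V₁·(sin θ₂/sin θ₁) = 411·(0.5388/0.3665) = 604.19 m/s.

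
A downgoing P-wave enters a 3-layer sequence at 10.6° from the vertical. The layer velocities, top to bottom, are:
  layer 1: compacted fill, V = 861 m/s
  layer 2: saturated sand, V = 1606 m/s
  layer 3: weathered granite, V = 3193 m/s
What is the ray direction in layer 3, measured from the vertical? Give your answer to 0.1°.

Ray parameter p = sin 10.6° / 861 = 2.1365e-04 s/m.
sin θ_3 = p·V_3 = 2.1365e-04 × 3193 = 0.6822.
θ_3 = 43.01° from the vertical.

43.0°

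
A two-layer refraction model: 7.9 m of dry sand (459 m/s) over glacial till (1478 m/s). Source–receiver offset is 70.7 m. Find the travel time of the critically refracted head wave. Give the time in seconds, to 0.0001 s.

θ_c = arcsin(V₁/V₂) = arcsin(459/1478) = 18.09°, cos θ_c = 0.9506.
Intercept time tᵢ = 2h cos θ_c / V₁ = 2·7.9·0.9506/459 = 0.03272 s.
t = x/V₂ + tᵢ = 70.7/1478 + 0.03272 = 0.08056 s.

0.0806 s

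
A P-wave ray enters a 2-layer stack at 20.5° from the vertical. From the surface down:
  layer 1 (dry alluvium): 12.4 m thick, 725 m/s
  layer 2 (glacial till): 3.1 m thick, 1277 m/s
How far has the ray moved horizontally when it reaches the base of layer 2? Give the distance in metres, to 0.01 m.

7.07 m

Apply Snell's law at each interface; in layer i the horizontal offset is hᵢ·tan θᵢ.
Layer 1: θ = 20.50°; offset = 12.4·tan 20.50° = 4.6362 m.
Layer 2: sin θ = 1277·sin 20.5°/725 = 0.6168, θ = 38.09°; offset = 3.1·tan 38.09° = 2.4295 m.
Total horizontal offset = 7.0657 m.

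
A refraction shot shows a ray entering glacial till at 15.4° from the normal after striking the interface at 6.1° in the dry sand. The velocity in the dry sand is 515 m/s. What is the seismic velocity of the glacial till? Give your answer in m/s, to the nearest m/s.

1287 m/s

Snell's law: sin 6.1°/V₁ = sin 15.4°/V₂.
V₂ = V₁·sin 15.4°/sin 6.1° = 515 × 2.4990 = 1287.00 m/s.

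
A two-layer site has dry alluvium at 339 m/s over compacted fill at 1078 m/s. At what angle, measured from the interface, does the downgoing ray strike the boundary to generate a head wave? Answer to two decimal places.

71.67°

Critical incidence: sin θ_c = V₁/V₂ = 339/1078 = 0.3145.
θ_c = arcsin 0.3145 = 18.33°.
Measured from the interface: 90° − 18.33° = 71.67°.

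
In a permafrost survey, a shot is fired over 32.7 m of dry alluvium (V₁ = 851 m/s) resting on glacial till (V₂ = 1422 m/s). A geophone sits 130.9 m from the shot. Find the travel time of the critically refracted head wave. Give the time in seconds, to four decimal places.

t = x/V₂ + 2h·√(V₂²−V₁²)/(V₁V₂).
√(V₂²−V₁²) = √(1422²−851²) = 1139.2 m/s; delay term = 2·32.7·1139.2/(851·1422) = 0.06157 s.
t = 130.9/1422 + 0.06157 = 0.15362 s.

0.1536 s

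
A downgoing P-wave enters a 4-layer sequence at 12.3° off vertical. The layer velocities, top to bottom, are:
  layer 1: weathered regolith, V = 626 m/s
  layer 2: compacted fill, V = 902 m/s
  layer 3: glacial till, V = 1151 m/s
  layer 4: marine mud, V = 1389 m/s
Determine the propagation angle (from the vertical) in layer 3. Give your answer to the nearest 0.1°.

23.1°

Ray parameter p = sin 12.3° / 626 = 3.4030e-04 s/m.
sin θ_3 = p·V_3 = 3.4030e-04 × 1151 = 0.3917.
θ_3 = arcsin 0.3917 = 23.06°.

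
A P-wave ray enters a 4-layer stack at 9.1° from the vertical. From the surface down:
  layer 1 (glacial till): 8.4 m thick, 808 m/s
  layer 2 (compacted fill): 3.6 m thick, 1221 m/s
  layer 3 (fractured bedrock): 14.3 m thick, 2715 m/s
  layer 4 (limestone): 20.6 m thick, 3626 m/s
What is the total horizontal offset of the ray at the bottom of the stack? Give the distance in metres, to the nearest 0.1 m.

32.0 m

Apply Snell's law at each interface; in layer i the horizontal offset is hᵢ·tan θᵢ.
Layer 1: θ = 9.10°; offset = 8.4·tan 9.10° = 1.345 m.
Layer 2: sin θ = 1221·sin 9.1°/808 = 0.2390, θ = 13.83°; offset = 3.6·tan 13.83° = 0.886 m.
Layer 3: sin θ = 2715·sin 9.1°/808 = 0.5314, θ = 32.10°; offset = 14.3·tan 32.10° = 8.971 m.
Layer 4: sin θ = 3626·sin 9.1°/808 = 0.7098, θ = 45.21°; offset = 20.6·tan 45.21° = 20.755 m.
Summing the layer offsets gives 31.958 m.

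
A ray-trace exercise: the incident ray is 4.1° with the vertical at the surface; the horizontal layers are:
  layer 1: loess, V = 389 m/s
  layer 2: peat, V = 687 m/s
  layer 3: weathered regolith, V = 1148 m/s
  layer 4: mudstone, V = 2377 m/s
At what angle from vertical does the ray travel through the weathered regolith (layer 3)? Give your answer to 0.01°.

Snell's law across each interface conserves sin θ / V, so sin θ_3 = V_3·sin θ₁/V₁.
sin θ_3 = 1148 × sin 4.1° / 389 = 0.2110.
θ_3 = 12.18° from the vertical.

12.18°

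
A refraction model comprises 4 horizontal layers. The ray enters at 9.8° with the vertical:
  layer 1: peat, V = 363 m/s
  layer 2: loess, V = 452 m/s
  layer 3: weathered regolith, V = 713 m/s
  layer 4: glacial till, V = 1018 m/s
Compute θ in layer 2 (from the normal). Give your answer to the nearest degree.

Snell's law across each interface conserves sin θ / V, so sin θ_2 = V_2·sin θ₁/V₁.
sin θ_2 = 452 × sin 9.8° / 363 = 0.2119.
θ_2 = 12.24° from the vertical.

12°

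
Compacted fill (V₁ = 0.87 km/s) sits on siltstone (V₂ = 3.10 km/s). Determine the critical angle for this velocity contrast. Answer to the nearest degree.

Critical incidence: sin θ_c = V₁/V₂ = 0.87/3.10 = 0.2806.
θ_c = arcsin 0.2806 = 16.30°.

16°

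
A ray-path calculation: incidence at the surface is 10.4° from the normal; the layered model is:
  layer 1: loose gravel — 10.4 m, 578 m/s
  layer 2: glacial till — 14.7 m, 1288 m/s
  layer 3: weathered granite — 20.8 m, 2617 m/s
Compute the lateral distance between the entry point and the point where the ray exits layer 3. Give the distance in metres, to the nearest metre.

38 m

Apply Snell's law at each interface; in layer i the horizontal offset is hᵢ·tan θᵢ.
Layer 1: θ = 10.40°; offset = 10.4·tan 10.40° = 1.909 m.
Layer 2: sin θ = 1288·sin 10.4°/578 = 0.4023, θ = 23.72°; offset = 14.7·tan 23.72° = 6.459 m.
Layer 3: sin θ = 2617·sin 10.4°/578 = 0.8173, θ = 54.82°; offset = 20.8·tan 54.82° = 29.506 m.
Summing the layer offsets gives 37.874 m.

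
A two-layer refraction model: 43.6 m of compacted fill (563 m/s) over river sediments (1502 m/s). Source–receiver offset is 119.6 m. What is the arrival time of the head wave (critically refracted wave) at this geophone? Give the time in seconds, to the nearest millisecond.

θ_c = arcsin(V₁/V₂) = arcsin(563/1502) = 22.01°, cos θ_c = 0.9271.
Intercept time tᵢ = 2h cos θ_c / V₁ = 2·43.6·0.9271/563 = 0.14359 s.
t = x/V₂ + tᵢ = 119.6/1502 + 0.14359 = 0.22322 s.

0.223 s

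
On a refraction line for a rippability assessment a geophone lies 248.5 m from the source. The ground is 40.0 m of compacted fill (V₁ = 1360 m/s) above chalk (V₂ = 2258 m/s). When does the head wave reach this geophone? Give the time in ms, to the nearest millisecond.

t = x/V₂ + 2h·√(V₂²−V₁²)/(V₁V₂).
√(V₂²−V₁²) = √(2258²−1360²) = 1802.5 m/s; delay term = 2·40.0·1802.5/(1360·2258) = 0.04696 s.
t = 248.5/2258 + 0.04696 = 0.15701 s.

157 ms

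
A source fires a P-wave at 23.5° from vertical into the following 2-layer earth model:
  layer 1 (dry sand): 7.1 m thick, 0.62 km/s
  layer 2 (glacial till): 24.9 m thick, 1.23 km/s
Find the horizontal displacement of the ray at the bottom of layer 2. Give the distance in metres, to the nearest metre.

Apply Snell's law at each interface; in layer i the horizontal offset is hᵢ·tan θᵢ.
Layer 1: θ = 23.50°; offset = 7.1·tan 23.50° = 3.087 m.
Layer 2: sin θ = 1.23·sin 23.5°/0.62 = 0.7911, θ = 52.29°; offset = 24.9·tan 52.29° = 32.200 m.
Total horizontal offset = 35.287 m.

35 m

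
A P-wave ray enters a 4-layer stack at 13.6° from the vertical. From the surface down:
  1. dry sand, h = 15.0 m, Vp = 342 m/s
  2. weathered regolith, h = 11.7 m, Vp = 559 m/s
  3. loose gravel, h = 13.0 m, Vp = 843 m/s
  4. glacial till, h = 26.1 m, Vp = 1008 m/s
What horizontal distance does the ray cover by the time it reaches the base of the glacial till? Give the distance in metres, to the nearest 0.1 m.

Apply Snell's law at each interface; in layer i the horizontal offset is hᵢ·tan θᵢ.
Layer 1: θ = 13.60°; offset = 15.0·tan 13.60° = 3.629 m.
Layer 2: sin θ = 559·sin 13.6°/342 = 0.3843, θ = 22.60°; offset = 11.7·tan 22.60° = 4.871 m.
Layer 3: sin θ = 843·sin 13.6°/342 = 0.5796, θ = 35.42°; offset = 13.0·tan 35.42° = 9.246 m.
Layer 4: sin θ = 1008·sin 13.6°/342 = 0.6931, θ = 43.87°; offset = 26.1·tan 43.87° = 25.092 m.
Summing the layer offsets gives 42.838 m.

42.8 m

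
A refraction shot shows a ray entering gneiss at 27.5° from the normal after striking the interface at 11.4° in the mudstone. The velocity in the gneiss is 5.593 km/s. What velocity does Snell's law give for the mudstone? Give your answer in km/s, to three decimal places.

2.394 km/s

Snell's law: sin 11.4°/V₁ = sin 27.5°/V₂.
V₁ = V₂·sin 11.4°/sin 27.5° = 5.593 × 0.4281 = 2.394 km/s.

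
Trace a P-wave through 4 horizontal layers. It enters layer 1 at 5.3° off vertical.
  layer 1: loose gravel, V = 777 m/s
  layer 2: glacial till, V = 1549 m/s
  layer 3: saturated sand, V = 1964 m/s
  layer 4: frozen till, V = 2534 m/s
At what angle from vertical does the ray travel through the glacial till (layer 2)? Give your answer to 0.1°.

Ray parameter p = sin 5.3° / 777 = 1.1888e-04 s/m.
sin θ_2 = p·V_2 = 1.1888e-04 × 1549 = 0.1841.
θ_2 = 10.61° from the vertical.

10.6°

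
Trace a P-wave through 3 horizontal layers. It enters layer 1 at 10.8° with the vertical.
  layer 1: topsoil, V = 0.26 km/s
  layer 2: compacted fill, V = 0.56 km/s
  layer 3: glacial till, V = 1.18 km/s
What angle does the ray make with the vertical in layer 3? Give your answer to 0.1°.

Ray parameter p = sin 10.8° / 0.26 = 7.2070e-01 s/km.
sin θ_3 = p·V_3 = 7.2070e-01 × 1.18 = 0.8504.
θ_3 = arcsin 0.8504 = 58.26°.

58.3°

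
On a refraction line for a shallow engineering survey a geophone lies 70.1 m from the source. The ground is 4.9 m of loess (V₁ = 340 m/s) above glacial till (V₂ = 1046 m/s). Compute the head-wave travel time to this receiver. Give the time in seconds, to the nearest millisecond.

0.094 s

t = x/V₂ + 2h·√(V₂²−V₁²)/(V₁V₂).
√(V₂²−V₁²) = √(1046²−340²) = 989.2 m/s; delay term = 2·4.9·989.2/(340·1046) = 0.02726 s.
t = 70.1/1046 + 0.02726 = 0.09428 s.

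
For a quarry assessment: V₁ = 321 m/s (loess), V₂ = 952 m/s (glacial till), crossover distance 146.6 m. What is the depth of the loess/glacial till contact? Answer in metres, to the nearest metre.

h = (x_cross/2)·√((V₂−V₁)/(V₂+V₁)).
(V₂−V₁)/(V₂+V₁) = (952−321)/(952+321) = 0.4957; √ = 0.7040.
h = (146.6/2)·0.7040 = 51.61 m.

52 m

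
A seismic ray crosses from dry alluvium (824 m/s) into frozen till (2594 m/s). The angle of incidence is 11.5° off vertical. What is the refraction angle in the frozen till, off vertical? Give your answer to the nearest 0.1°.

Snell's law: sin θ₂ = (V₂/V₁)·sin θ₁ = (2594/824)·sin 11.5° = 0.6276.
θ₂ = arcsin 0.6276 = 38.87° from the normal.

38.9°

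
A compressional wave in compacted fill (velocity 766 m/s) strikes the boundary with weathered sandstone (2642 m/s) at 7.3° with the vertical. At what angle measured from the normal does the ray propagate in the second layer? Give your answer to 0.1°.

sin θ₁/V₁ = sin θ₂/V₂ ⇒ sin θ₂ = 2642·sin 7.3°/766 = 2642·0.1271/766 = 0.4383.
θ₂ = sin⁻¹(0.4383) = 25.99° (from vertical).

26.0°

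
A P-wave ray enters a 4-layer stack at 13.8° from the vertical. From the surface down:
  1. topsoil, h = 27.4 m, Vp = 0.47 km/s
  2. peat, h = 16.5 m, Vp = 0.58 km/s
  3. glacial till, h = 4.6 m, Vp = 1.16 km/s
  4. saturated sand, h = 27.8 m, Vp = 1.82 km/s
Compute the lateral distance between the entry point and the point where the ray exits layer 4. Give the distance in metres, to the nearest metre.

Apply Snell's law at each interface; in layer i the horizontal offset is hᵢ·tan θᵢ.
Layer 1: θ = 13.80°; offset = 27.4·tan 13.80° = 6.730 m.
Layer 2: sin θ = 0.58·sin 13.8°/0.47 = 0.2944, θ = 17.12°; offset = 16.5·tan 17.12° = 5.082 m.
Layer 3: sin θ = 1.16·sin 13.8°/0.47 = 0.5887, θ = 36.07°; offset = 4.6·tan 36.07° = 3.350 m.
Layer 4: sin θ = 1.82·sin 13.8°/0.47 = 0.9237, θ = 67.47°; offset = 27.8·tan 67.47° = 67.018 m.
Total horizontal offset = 82.180 m.

82 m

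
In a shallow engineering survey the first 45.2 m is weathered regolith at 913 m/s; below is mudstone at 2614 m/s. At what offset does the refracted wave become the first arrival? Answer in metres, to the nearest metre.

130 m

x_cross = 2h·√((V₂+V₁)/(V₂−V₁)).
(V₂+V₁)/(V₂−V₁) = (2614+913)/(2614−913) = 2.0735; √ = 1.4400.
x_cross = 2·45.2·1.4400 = 130.17 m.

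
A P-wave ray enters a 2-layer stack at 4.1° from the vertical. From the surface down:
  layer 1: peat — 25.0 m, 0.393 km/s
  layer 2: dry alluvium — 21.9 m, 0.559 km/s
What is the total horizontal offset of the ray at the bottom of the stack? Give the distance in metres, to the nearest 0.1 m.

4.0 m

p = sin θ₁/V₁ = sin 4.1°/0.393 = 1.8193e-01 s/km is conserved through the stack.
Layer 1: θ = 4.10°; offset = 25.0·tan 4.10° = 1.792 m.
Layer 2: sin θ = p·0.559 = 0.1017 → θ = 5.84°; offset = 21.9·tan 5.84° = 2.239 m.
Summing the layer offsets gives 4.031 m.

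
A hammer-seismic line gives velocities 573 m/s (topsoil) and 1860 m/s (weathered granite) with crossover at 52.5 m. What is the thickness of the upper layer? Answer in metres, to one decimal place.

h = (x_cross/2)·√((V₂−V₁)/(V₂+V₁)).
(V₂−V₁)/(V₂+V₁) = (1860−573)/(1860+573) = 0.5290; √ = 0.7273.
h = (52.5/2)·0.7273 = 19.09 m.

19.1 m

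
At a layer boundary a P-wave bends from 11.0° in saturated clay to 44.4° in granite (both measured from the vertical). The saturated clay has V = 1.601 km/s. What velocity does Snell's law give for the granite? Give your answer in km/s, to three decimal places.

Snell's law: sin 11.0°/V₁ = sin 44.4°/V₂.
V₂ = V₁·sin 44.4°/sin 11.0° = 1.601 × 3.6668 = 5.871 km/s.

5.871 km/s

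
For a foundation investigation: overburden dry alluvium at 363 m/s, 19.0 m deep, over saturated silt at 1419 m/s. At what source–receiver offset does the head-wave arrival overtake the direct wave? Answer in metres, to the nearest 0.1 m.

θ_c = arcsin(363/1419) = 14.82°, so cos θ_c = 0.9667 and tᵢ = 2h cos θ_c/V₁ = 0.1012 s.
At crossover x/V₁ = x/V₂ + tᵢ ⇒ x = tᵢ/(1/V₁ − 1/V₂) = 0.10120/(2.7548e-03 − 7.0472e-04) = 49.36 m.

49.4 m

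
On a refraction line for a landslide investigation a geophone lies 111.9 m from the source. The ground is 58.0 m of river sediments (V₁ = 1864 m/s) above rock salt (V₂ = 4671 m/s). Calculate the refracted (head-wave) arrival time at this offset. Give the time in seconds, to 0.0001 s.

t = x/V₂ + 2h·√(V₂²−V₁²)/(V₁V₂).
√(V₂²−V₁²) = √(4671²−1864²) = 4283.0 m/s; delay term = 2·58.0·4283.0/(1864·4671) = 0.05706 s.
t = 111.9/4671 + 0.05706 = 0.08102 s.

0.0810 s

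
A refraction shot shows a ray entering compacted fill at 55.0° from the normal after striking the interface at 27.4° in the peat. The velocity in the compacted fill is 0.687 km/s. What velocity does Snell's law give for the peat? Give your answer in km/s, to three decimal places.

0.386 km/s

sin 27.4° = 0.4602; sin 55.0° = 0.8192.
V₁ = V₂·(sin θ₁/sin θ₂) = 0.687·(0.4602/0.8192) = 0.386 km/s.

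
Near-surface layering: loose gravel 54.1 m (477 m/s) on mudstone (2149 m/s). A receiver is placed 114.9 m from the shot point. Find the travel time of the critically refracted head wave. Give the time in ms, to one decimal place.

274.6 ms

θ_c = arcsin(V₁/V₂) = arcsin(477/2149) = 12.82°, cos θ_c = 0.9751.
Intercept time tᵢ = 2h cos θ_c / V₁ = 2·54.1·0.9751/477 = 0.22118 s.
t = x/V₂ + tᵢ = 114.9/2149 + 0.22118 = 0.27464 s.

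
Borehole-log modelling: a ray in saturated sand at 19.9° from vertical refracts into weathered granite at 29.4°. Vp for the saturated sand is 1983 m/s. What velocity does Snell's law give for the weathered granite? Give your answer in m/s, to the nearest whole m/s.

2860 m/s

sin 19.9° = 0.3404; sin 29.4° = 0.4909.
V₂ = V₁·(sin θ₂/sin θ₁) = 1983·(0.4909/0.3404) = 2859.93 m/s.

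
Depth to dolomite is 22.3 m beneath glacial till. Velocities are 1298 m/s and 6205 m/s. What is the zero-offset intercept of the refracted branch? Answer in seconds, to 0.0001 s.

0.0336 s

θ_c = arcsin(V₁/V₂) = arcsin(1298/6205) = 12.07°; cos θ_c = 0.9779.
tᵢ = 2h·cos θ_c / V₁ = 2·22.3·0.9779 / 1298 = 0.03360 s.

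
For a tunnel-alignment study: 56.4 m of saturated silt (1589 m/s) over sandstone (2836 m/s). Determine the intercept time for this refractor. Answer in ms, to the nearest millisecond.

tᵢ = 2h·√(V₂²−V₁²)/(V₁V₂).
√(V₂²−V₁²) = √(2836²−1589²) = 2349.0 m/s.
tᵢ = 2·56.4·2349.0/(1589·2836) = 0.05880 s.

59 ms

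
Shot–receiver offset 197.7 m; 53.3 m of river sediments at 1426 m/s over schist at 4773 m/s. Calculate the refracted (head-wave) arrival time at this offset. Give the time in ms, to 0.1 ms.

t = x/V₂ + 2h·√(V₂²−V₁²)/(V₁V₂).
√(V₂²−V₁²) = √(4773²−1426²) = 4555.0 m/s; delay term = 2·53.3·4555.0/(1426·4773) = 0.07134 s.
t = 197.7/4773 + 0.07134 = 0.11276 s.

112.8 ms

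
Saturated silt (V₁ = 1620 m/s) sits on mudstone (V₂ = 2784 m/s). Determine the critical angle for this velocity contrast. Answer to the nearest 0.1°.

35.6°

At critical incidence the refracted ray runs along the interface (θ₂ = 90°), so sin θ_c = V₁/V₂.
θ_c = arcsin(1620/2784) = arcsin 0.5819 = 35.58°.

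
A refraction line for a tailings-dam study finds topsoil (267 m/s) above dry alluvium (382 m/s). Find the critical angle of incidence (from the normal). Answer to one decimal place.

Critical incidence: sin θ_c = V₁/V₂ = 267/382 = 0.6990.
θ_c = arcsin 0.6990 = 44.34°.

44.3°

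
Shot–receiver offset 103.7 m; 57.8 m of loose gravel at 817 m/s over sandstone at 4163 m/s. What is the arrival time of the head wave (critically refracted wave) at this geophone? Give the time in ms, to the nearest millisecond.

θ_c = arcsin(V₁/V₂) = arcsin(817/4163) = 11.32°, cos θ_c = 0.9806.
Intercept time tᵢ = 2h cos θ_c / V₁ = 2·57.8·0.9806/817 = 0.13874 s.
t = x/V₂ + tᵢ = 103.7/4163 + 0.13874 = 0.16365 s.

164 ms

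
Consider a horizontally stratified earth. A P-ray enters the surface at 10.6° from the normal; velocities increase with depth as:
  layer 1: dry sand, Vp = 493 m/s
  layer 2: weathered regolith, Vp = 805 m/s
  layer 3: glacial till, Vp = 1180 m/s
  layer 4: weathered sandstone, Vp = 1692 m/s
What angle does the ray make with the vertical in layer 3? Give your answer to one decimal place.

Ray parameter p = sin 10.6° / 493 = 3.7313e-04 s/m.
sin θ_3 = p·V_3 = 3.7313e-04 × 1180 = 0.4403.
θ_3 = 26.12° from the vertical.

26.1°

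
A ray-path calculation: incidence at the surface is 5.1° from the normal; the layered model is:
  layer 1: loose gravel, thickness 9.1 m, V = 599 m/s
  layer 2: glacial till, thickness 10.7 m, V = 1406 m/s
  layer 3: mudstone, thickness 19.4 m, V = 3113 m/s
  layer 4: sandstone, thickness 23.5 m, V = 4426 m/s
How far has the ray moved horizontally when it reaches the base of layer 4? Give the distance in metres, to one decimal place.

33.7 m

Ray parameter p = sin 5.1° / 599 m/s = 1.4840e-04 s/m.
Layer 1: θ = 5.10°; offset = 9.1·tan 5.10° = 0.812 m.
Layer 2: sin θ = p·1406 = 0.2087 → θ = 12.04°; offset = 10.7·tan 12.04° = 2.283 m.
Layer 3: sin θ = p·3113 = 0.4620 → θ = 27.52°; offset = 19.4·tan 27.52° = 10.106 m.
Layer 4: sin θ = p·4426 = 0.6568 → θ = 41.06°; offset = 23.5·tan 41.06° = 20.471 m.
Total horizontal offset = 33.671 m.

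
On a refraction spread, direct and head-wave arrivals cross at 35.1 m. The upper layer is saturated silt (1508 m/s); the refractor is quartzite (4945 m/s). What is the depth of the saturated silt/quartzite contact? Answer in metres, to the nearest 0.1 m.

12.8 m

x_cross = 2h·√((V₂+V₁)/(V₂−V₁)) → h = x_cross / (2·√((V₂+V₁)/(V₂−V₁))).
√((V₂+V₁)/(V₂−V₁)) = √((4945+1508)/(4945−1508)) = 1.3702.
h = 35.1 / (2·1.3702) = 12.81 m.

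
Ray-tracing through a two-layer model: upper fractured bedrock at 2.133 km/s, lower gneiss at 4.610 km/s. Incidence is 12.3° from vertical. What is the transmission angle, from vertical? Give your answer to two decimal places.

27.41°

Snell's law: sin θ₂ = (V₂/V₁)·sin θ₁ = (4.610/2.133)·sin 12.3° = 0.4604.
θ₂ = sin⁻¹(0.4604) = 27.41° (from vertical).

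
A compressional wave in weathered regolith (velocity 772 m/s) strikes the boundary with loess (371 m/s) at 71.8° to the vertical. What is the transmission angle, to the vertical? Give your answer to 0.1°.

27.2°

Snell's law: sin θ₂ = (V₂/V₁)·sin θ₁ = (371/772)·sin 71.8° = 0.4565.
θ₂ = sin⁻¹(0.4565) = 27.16° (from vertical).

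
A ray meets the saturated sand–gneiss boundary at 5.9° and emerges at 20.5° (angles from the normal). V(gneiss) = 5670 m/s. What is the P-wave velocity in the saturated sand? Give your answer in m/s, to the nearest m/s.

sin 5.9° = 0.1028; sin 20.5° = 0.3502.
V₁ = V₂·(sin θ₁/sin θ₂) = 5670·(0.1028/0.3502) = 1664.25 m/s.

1664 m/s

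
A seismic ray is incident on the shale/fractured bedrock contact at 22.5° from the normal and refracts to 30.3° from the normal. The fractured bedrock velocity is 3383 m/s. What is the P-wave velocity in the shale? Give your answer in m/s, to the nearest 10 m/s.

Snell's law: sin 22.5°/V₁ = sin 30.3°/V₂.
V₁ = V₂·sin 22.5°/sin 30.3° = 3383 × 0.7585 = 2566.00 m/s.

2570 m/s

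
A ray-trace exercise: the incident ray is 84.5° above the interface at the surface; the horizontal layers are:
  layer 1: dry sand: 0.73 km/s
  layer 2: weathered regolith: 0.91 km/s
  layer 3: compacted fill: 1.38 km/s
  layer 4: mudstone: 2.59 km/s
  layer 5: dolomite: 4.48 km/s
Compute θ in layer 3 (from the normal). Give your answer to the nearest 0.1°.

10.4°

From the normal: θ₁ = 90° − 84.5° = 5.5°.
Ray parameter p = sin 5.5° / 0.73 = 1.3130e-01 s/km.
sin θ_3 = p·V_3 = 1.3130e-01 × 1.38 = 0.1812.
θ_3 = arcsin 0.1812 = 10.44°.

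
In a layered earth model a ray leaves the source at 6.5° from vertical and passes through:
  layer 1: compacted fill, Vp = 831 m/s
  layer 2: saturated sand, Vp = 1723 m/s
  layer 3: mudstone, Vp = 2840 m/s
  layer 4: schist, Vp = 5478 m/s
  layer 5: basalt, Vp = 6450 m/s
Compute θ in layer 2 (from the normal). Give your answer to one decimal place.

13.6°

Snell's law across each interface conserves sin θ / V, so sin θ_2 = V_2·sin θ₁/V₁.
sin θ_2 = 1723 × sin 6.5° / 831 = 0.2347.
θ_2 = 13.57° from the vertical.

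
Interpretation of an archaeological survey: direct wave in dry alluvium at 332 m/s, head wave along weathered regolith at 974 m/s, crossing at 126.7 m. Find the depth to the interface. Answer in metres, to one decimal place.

h = (x_cross/2)·√((V₂−V₁)/(V₂+V₁)).
(V₂−V₁)/(V₂+V₁) = (974−332)/(974+332) = 0.4916; √ = 0.7011.
h = (126.7/2)·0.7011 = 44.42 m.

44.4 m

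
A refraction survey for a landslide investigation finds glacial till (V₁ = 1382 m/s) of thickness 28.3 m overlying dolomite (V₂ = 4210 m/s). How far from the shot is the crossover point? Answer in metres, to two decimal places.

79.59 m

θ_c = arcsin(1382/4210) = 19.16°, so cos θ_c = 0.9446 and tᵢ = 2h cos θ_c/V₁ = 0.0387 s.
At crossover x/V₁ = x/V₂ + tᵢ ⇒ x = tᵢ/(1/V₁ − 1/V₂) = 0.03869/(7.2359e-04 − 2.3753e-04) = 79.59 m.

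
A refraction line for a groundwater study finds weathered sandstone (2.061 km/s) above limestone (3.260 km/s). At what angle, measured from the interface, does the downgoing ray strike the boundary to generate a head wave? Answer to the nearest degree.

At critical incidence the refracted ray runs along the interface (θ₂ = 90°), so sin θ_c = V₁/V₂.
θ_c = arcsin(2.061/3.260) = arcsin 0.6322 = 39.21°.
Measured from the interface: 90° − 39.21° = 50.79°.

51°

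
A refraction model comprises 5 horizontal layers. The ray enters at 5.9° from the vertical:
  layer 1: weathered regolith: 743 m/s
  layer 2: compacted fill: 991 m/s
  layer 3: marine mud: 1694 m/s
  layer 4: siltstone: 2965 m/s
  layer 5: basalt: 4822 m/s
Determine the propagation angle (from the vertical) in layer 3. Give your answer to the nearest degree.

14°

Ray parameter p = sin 5.9° / 743 = 1.3835e-04 s/m.
sin θ_3 = p·V_3 = 1.3835e-04 × 1694 = 0.2344.
θ_3 = arcsin 0.2344 = 13.55°.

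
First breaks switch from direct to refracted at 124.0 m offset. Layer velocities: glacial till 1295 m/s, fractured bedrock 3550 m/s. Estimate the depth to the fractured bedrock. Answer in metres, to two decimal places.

h = (x_cross/2)·√((V₂−V₁)/(V₂+V₁)).
(V₂−V₁)/(V₂+V₁) = (3550−1295)/(3550+1295) = 0.4654; √ = 0.6822.
h = (124.0/2)·0.6822 = 42.30 m.

42.30 m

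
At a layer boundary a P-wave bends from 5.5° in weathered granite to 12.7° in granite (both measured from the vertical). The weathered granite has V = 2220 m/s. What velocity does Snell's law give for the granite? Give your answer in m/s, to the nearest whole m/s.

sin 5.5° = 0.0958; sin 12.7° = 0.2198.
V₂ = V₁·(sin θ₂/sin θ₁) = 2220·(0.2198/0.0958) = 5092.13 m/s.

5092 m/s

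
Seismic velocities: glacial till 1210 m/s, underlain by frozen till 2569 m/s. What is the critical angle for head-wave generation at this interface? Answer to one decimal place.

Critical incidence: sin θ_c = V₁/V₂ = 1210/2569 = 0.4710.
θ_c = arcsin 0.4710 = 28.10°.

28.1°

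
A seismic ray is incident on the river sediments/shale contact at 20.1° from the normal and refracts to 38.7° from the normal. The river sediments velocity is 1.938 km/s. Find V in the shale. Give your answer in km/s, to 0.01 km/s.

Snell's law: sin 20.1°/V₁ = sin 38.7°/V₂.
V₂ = V₁·sin 38.7°/sin 20.1° = 1.938 × 1.8194 = 3.53 km/s.

3.53 km/s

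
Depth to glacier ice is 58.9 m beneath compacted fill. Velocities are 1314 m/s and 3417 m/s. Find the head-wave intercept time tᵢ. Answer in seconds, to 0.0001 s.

tᵢ = 2h·√(V₂²−V₁²)/(V₁V₂).
√(V₂²−V₁²) = √(3417²−1314²) = 3154.2 m/s.
tᵢ = 2·58.9·3154.2/(1314·3417) = 0.08276 s.

0.0828 s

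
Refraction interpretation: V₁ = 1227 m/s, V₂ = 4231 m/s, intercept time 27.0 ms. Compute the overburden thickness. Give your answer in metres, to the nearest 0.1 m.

17.3 m

θ_c = arcsin(1227/4231) = 16.86°; cos θ_c = 0.9570.
tᵢ = 2h cos θ_c/V₁ ⇒ h = tᵢ·V₁/(2 cos θ_c) = 0.027·1227/(2·0.9570) = 17.31 m.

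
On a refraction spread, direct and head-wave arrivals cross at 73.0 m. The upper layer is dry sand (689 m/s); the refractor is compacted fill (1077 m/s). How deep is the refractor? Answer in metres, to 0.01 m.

17.11 m

h = (x_cross/2)·√((V₂−V₁)/(V₂+V₁)).
(V₂−V₁)/(V₂+V₁) = (1077−689)/(1077+689) = 0.2197; √ = 0.4687.
h = (73.0/2)·0.4687 = 17.11 m.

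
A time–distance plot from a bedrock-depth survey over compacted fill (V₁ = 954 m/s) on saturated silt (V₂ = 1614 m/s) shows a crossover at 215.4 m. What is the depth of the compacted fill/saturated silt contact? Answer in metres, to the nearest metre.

h = (x_cross/2)·√((V₂−V₁)/(V₂+V₁)).
(V₂−V₁)/(V₂+V₁) = (1614−954)/(1614+954) = 0.2570; √ = 0.5070.
h = (215.4/2)·0.5070 = 54.60 m.

55 m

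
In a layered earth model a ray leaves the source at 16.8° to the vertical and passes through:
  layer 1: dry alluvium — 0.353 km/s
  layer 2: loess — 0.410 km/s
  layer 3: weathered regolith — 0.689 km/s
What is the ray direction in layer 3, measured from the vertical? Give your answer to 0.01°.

34.34°

Snell's law across each interface conserves sin θ / V, so sin θ_3 = V_3·sin θ₁/V₁.
sin θ_3 = 0.689 × sin 16.8° / 0.353 = 0.5641.
θ_3 = 34.34° from the vertical.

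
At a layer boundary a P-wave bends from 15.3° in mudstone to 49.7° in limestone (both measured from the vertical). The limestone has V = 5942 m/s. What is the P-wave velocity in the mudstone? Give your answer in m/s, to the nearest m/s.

2056 m/s

sin 15.3° = 0.2639; sin 49.7° = 0.7627.
V₁ = V₂·(sin θ₁/sin θ₂) = 5942·(0.2639/0.7627) = 2055.85 m/s.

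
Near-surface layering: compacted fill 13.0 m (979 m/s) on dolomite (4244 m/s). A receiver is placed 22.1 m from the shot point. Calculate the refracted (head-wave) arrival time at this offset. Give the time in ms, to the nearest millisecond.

31 ms

θ_c = arcsin(V₁/V₂) = arcsin(979/4244) = 13.34°, cos θ_c = 0.9730.
Intercept time tᵢ = 2h cos θ_c / V₁ = 2·13.0·0.9730/979 = 0.02584 s.
t = x/V₂ + tᵢ = 22.1/4244 + 0.02584 = 0.03105 s.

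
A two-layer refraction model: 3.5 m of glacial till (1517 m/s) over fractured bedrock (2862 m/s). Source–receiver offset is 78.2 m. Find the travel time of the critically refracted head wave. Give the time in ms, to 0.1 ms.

31.2 ms

θ_c = arcsin(V₁/V₂) = arcsin(1517/2862) = 32.01°, cos θ_c = 0.8480.
Intercept time tᵢ = 2h cos θ_c / V₁ = 2·3.5·0.8480/1517 = 0.00391 s.
t = x/V₂ + tᵢ = 78.2/2862 + 0.00391 = 0.03124 s.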